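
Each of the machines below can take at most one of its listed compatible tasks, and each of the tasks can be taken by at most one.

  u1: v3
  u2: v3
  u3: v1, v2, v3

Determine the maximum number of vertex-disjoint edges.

2

Unit-capacity flow: source→left, listed edges, right→sink; max matching = max flow.
Augmenting path u1→v3 (+1); matched 1.
Augmenting path u3→v1 (+1); matched 2.
No augmenting path remains; maximum matching = 2.
König certificate: {u3, v3} is a vertex cover of size 2 (every listed pair touches it), so no matching can be larger.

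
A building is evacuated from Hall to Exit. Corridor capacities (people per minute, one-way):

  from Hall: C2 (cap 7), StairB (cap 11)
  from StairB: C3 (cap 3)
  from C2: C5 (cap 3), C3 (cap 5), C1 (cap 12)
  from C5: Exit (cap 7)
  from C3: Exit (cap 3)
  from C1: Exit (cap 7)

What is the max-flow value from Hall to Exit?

10

Augment Hall→StairB→C3→Exit: bottleneck 3, flow now 3.
Augment Hall→C2→C5→Exit: bottleneck 3, flow now 6.
Augment Hall→C2→C1→Exit: bottleneck 4, flow now 10.
No augmenting path remains; maximum flow = 10.
In the residual graph, reachable from Hall: {Hall, StairB}.
Min-cut edges: Hall→C2 (7), StairB→C3 (3); capacity 7 + 3 = 10.
This cut is saturated, so no flow can exceed 10.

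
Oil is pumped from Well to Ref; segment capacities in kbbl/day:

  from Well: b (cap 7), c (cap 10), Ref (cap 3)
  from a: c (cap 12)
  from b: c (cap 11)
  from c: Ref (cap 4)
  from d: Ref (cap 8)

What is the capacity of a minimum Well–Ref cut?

7

Augment Well→Ref: bottleneck 3, flow now 3.
Augment Well→c→Ref: bottleneck 4, flow now 7.
No augmenting path remains; maximum flow = 7.
By max-flow min-cut, the minimum cut capacity equals the max flow.
In the residual graph, reachable from Well: {Well, b, c}.
Min-cut edges: Well→Ref (3), c→Ref (4); capacity 3 + 4 = 7.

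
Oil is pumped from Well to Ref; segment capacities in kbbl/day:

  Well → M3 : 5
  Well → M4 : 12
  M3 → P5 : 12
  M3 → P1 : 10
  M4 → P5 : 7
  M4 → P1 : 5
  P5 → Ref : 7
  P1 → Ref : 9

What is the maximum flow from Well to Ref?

16

Augment Well→M3→P5→Ref: bottleneck 5, flow now 5.
Augment Well→M4→P5→Ref: bottleneck 2, flow now 7.
Augment Well→M4→P1→Ref: bottleneck 5, flow now 12.
Augment Well→M4→P5→M3→P1→Ref: bottleneck 4, flow now 16. (uses reverse residual edge)
No augmenting path remains; maximum flow = 16.
In the residual graph, reachable from Well: {Well, M3, M4, P5, P1}.
Min-cut edges: P5→Ref (7), P1→Ref (9); capacity 7 + 9 = 16.
This cut is saturated, so no flow can exceed 16.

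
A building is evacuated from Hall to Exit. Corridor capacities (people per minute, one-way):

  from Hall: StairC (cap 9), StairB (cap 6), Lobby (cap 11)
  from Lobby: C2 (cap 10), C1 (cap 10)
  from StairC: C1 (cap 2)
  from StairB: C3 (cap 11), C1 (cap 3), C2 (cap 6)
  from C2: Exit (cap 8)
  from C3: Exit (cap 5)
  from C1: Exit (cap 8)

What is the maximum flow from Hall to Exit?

Augment Hall→Lobby→C2→Exit: bottleneck 8, flow now 8.
Augment Hall→Lobby→C1→Exit: bottleneck 3, flow now 11.
Augment Hall→StairC→C1→Exit: bottleneck 2, flow now 13.
Augment Hall→StairB→C3→Exit: bottleneck 5, flow now 18.
Augment Hall→StairB→C1→Exit: bottleneck 1, flow now 19.
No augmenting path remains; maximum flow = 19.
In the residual graph, reachable from Hall: {Hall, StairC}.
Min-cut edges: Hall→Lobby (11), Hall→StairB (6), StairC→C1 (2); capacity 11 + 6 + 2 = 19.
This cut is saturated, so no flow can exceed 19.

19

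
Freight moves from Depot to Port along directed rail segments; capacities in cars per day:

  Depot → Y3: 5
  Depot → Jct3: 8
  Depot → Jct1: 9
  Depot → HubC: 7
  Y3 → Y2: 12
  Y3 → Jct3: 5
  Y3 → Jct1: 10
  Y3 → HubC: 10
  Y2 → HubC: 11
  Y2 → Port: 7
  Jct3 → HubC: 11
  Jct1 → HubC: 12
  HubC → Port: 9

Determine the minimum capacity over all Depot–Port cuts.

Augment Depot→HubC→Port: bottleneck 7, flow now 7.
Augment Depot→Y3→Y2→Port: bottleneck 5, flow now 12.
Augment Depot→Jct3→HubC→Port: bottleneck 2, flow now 14.
No augmenting path remains; maximum flow = 14.
By max-flow min-cut, the minimum cut capacity equals the max flow.
In the residual graph, reachable from Depot: {Depot, Jct3, Jct1, HubC}.
Min-cut edges: Depot→Y3 (5), HubC→Port (9); capacity 5 + 9 = 14.

14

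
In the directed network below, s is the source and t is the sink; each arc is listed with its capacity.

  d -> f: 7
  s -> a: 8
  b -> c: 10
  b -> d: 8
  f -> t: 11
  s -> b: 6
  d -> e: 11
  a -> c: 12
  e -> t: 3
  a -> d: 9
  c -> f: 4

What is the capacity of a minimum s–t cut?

14

Augment s→a→c→f→t: bottleneck 4, flow now 4.
Augment s→a→d→e→t: bottleneck 3, flow now 7.
Augment s→a→d→f→t: bottleneck 1, flow now 8.
Augment s→b→d→f→t: bottleneck 6, flow now 14.
No augmenting path remains; maximum flow = 14.
By max-flow min-cut, the minimum cut capacity equals the max flow.
In the residual graph, reachable from s: {s}.
Min-cut edges: s→a (8), s→b (6); capacity 8 + 6 = 14.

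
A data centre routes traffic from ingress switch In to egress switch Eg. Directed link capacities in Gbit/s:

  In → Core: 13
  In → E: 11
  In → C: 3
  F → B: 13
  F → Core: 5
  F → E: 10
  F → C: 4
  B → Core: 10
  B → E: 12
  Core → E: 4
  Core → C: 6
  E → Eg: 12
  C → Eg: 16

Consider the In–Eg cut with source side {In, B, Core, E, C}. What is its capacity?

Edges leaving {In, B, Core, E, C}: E→Eg (12), C→Eg (16).
Cut capacity = 12 + 16 = 28.

28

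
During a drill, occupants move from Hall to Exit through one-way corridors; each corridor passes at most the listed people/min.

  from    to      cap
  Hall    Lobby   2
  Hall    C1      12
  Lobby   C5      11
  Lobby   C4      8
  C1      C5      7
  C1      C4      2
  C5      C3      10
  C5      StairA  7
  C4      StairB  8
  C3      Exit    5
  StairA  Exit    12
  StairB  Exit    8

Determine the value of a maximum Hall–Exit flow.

11

Augment Hall→Lobby→C5→C3→Exit: bottleneck 2, flow now 2.
Augment Hall→C1→C5→C3→Exit: bottleneck 3, flow now 5.
Augment Hall→C1→C5→StairA→Exit: bottleneck 4, flow now 9.
Augment Hall→C1→C4→StairB→Exit: bottleneck 2, flow now 11.
No augmenting path remains; maximum flow = 11.
In the residual graph, reachable from Hall: {Hall, C1}.
Min-cut edges: Hall→Lobby (2), C1→C5 (7), C1→C4 (2); capacity 2 + 7 + 2 = 11.
This cut is saturated, so no flow can exceed 11.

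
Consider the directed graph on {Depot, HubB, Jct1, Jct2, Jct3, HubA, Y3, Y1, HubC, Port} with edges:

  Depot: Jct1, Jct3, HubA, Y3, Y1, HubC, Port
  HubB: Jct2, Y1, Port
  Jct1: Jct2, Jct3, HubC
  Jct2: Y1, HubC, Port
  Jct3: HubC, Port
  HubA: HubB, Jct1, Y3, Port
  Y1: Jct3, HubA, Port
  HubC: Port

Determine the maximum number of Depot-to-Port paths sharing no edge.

6

Assign every edge capacity 1; by Menger, the answer equals the max flow.
Path Depot→Port (+1); total 1.
Path Depot→Jct3→Port (+1); total 2.
Path Depot→HubA→Port (+1); total 3.
Path Depot→Y1→Port (+1); total 4.
Path Depot→HubC→Port (+1); total 5.
Path Depot→Jct1→Jct2→Port (+1); total 6.
No residual Depot→Port path; max flow = 6.
Certifying cut of size 6: {Depot→HubA, Depot→HubC, Depot→Jct1, Depot→Jct3, Depot→Port, Depot→Y1}.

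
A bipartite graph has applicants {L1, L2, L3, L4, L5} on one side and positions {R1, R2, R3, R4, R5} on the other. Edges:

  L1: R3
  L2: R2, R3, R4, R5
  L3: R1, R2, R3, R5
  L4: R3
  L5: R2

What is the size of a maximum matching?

4

Unit-capacity flow: source→left, listed edges, right→sink; max matching = max flow.
Augmenting path L1→R3 (+1); matched 1.
Augmenting path L2→R2 (+1); matched 2.
Augmenting path L3→R1 (+1); matched 3.
Augmenting path L5→R2→L2→R4 (+1); matched 4.
No augmenting path remains; maximum matching = 4.
König certificate: {L2, L3, L5, R3} is a vertex cover of size 4 (every listed pair touches it), so no matching can be larger.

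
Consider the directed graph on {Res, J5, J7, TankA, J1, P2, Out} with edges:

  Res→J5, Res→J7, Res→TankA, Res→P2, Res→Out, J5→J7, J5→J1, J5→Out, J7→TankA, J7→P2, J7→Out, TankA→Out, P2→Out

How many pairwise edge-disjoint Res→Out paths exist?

Assign every edge capacity 1; by Menger, the answer equals the max flow.
Path Res→Out (+1); total 1.
Path Res→J5→Out (+1); total 2.
Path Res→J7→Out (+1); total 3.
Path Res→TankA→Out (+1); total 4.
Path Res→P2→Out (+1); total 5.
No residual Res→Out path; max flow = 5.
Certifying cut of size 5: {Res→J5, Res→J7, Res→Out, Res→P2, Res→TankA}.

5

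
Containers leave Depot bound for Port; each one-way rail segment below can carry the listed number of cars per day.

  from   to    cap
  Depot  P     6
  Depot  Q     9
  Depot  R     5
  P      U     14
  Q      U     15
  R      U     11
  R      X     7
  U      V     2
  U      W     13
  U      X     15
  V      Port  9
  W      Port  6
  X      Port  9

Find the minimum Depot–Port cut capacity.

Augment Depot→R→X→Port: bottleneck 5, flow now 5.
Augment Depot→P→U→V→Port: bottleneck 2, flow now 7.
Augment Depot→P→U→W→Port: bottleneck 4, flow now 11.
Augment Depot→Q→U→W→Port: bottleneck 2, flow now 13.
Augment Depot→Q→U→X→Port: bottleneck 4, flow now 17.
No augmenting path remains; maximum flow = 17.
By max-flow min-cut, the minimum cut capacity equals the max flow.
In the residual graph, reachable from Depot: {Depot, P, Q, R, U, W, X}.
Min-cut edges: U→V (2), W→Port (6), X→Port (9); capacity 2 + 6 + 9 = 17.

17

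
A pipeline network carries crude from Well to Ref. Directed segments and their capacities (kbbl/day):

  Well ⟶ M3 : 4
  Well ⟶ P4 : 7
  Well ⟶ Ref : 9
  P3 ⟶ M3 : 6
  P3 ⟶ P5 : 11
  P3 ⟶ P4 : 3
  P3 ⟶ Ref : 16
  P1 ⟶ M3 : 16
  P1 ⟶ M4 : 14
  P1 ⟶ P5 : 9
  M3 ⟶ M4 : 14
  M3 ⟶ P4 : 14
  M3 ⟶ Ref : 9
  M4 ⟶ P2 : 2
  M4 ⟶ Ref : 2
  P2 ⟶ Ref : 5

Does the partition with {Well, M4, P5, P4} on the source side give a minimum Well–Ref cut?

No — its capacity is 17, but the minimum cut has capacity 13.

Given cut capacity: 4 + 9 + 2 + 2 = 17.
Augment Well→Ref: bottleneck 9, flow now 9.
Augment Well→M3→Ref: bottleneck 4, flow now 13.
No augmenting path remains; maximum flow = 13.
In the residual graph, reachable from Well: {Well, P4}.
Min-cut edges: Well→M3 (4), Well→Ref (9); capacity 4 + 9 = 13.
Cut capacity 17 exceeds the max flow 13, so it is not minimum.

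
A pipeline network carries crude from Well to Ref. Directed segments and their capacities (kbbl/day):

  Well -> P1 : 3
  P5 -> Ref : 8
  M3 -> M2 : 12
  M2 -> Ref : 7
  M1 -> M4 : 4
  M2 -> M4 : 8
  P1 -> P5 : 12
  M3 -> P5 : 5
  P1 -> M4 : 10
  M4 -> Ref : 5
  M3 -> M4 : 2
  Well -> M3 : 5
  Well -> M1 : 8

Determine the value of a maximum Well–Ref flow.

12

Augment Well→P1→P5→Ref: bottleneck 3, flow now 3.
Augment Well→M1→M4→Ref: bottleneck 4, flow now 7.
Augment Well→M3→P5→Ref: bottleneck 5, flow now 12.
No augmenting path remains; maximum flow = 12.
In the residual graph, reachable from Well: {Well, M1}.
Min-cut edges: Well→P1 (3), Well→M3 (5), M1→M4 (4); capacity 3 + 5 + 4 = 12.
This cut is saturated, so no flow can exceed 12.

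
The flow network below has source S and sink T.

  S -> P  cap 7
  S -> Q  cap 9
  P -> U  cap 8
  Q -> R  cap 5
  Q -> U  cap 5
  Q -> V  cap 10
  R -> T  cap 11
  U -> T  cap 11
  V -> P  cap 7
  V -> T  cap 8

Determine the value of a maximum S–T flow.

16

Augment S→P→U→T: bottleneck 7, flow now 7.
Augment S→Q→R→T: bottleneck 5, flow now 12.
Augment S→Q→U→T: bottleneck 4, flow now 16.
No augmenting path remains; maximum flow = 16.
In the residual graph, reachable from S: {S}.
Min-cut edges: S→P (7), S→Q (9); capacity 7 + 9 = 16.
This cut is saturated, so no flow can exceed 16.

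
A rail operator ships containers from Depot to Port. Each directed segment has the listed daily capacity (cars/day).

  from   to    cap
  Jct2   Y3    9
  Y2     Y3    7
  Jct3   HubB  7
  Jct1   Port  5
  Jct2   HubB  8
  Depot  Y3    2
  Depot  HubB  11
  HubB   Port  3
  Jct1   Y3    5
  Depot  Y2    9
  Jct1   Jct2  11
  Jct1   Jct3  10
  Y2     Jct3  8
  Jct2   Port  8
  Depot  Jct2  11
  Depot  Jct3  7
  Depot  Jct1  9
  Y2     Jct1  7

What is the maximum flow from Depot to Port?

Augment Depot→Jct1→Port: bottleneck 5, flow now 5.
Augment Depot→Jct2→Port: bottleneck 8, flow now 13.
Augment Depot→HubB→Port: bottleneck 3, flow now 16.
No augmenting path remains; maximum flow = 16.
In the residual graph, reachable from Depot: {Depot, Y2, Jct1, Jct3, Jct2, Y3, HubB}.
Min-cut edges: Jct1→Port (5), Jct2→Port (8), HubB→Port (3); capacity 5 + 8 + 3 = 16.
This cut is saturated, so no flow can exceed 16.

16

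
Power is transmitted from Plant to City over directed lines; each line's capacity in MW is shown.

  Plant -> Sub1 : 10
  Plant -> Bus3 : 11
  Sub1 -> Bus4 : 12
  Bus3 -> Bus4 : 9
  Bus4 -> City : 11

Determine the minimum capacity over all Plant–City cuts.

11

Augment Plant→Sub1→Bus4→City: bottleneck 10, flow now 10.
Augment Plant→Bus3→Bus4→City: bottleneck 1, flow now 11.
No augmenting path remains; maximum flow = 11.
By max-flow min-cut, the minimum cut capacity equals the max flow.
In the residual graph, reachable from Plant: {Plant, Sub1, Bus3, Bus4}.
Min-cut edges: Bus4→City (11); capacity 11 = 11.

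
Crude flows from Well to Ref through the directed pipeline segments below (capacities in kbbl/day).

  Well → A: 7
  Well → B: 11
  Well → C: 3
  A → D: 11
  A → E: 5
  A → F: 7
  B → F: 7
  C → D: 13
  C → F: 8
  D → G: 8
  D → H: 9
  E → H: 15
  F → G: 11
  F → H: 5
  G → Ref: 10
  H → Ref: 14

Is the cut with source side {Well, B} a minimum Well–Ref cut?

Yes — it is a minimum cut (capacity 17).

Given cut capacity: 7 + 3 + 7 = 17.
Augment Well→A→D→G→Ref: bottleneck 7, flow now 7.
Augment Well→B→F→G→Ref: bottleneck 3, flow now 10.
Augment Well→B→F→H→Ref: bottleneck 4, flow now 14.
Augment Well→C→D→H→Ref: bottleneck 3, flow now 17.
No augmenting path remains; maximum flow = 17.
Cut capacity 17 equals the max flow, so it is a minimum cut.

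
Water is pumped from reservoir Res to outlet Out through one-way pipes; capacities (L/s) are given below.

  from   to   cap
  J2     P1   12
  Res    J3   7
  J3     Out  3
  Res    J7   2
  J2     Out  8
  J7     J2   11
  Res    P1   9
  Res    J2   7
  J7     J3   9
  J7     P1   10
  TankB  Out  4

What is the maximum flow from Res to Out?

Augment Res→J2→Out: bottleneck 7, flow now 7.
Augment Res→J3→Out: bottleneck 3, flow now 10.
Augment Res→J7→J2→Out: bottleneck 1, flow now 11.
No augmenting path remains; maximum flow = 11.
In the residual graph, reachable from Res: {Res, J7, J2, J3, P1}.
Min-cut edges: J2→Out (8), J3→Out (3); capacity 8 + 3 = 11.
This cut is saturated, so no flow can exceed 11.

11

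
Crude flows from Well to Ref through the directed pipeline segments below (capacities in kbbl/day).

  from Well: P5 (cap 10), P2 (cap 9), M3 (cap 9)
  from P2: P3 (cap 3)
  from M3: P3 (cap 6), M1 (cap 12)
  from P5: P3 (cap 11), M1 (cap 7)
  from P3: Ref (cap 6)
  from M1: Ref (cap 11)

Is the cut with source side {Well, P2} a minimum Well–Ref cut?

Given cut capacity: 9 + 10 + 3 = 22.
Augment Well→P2→P3→Ref: bottleneck 3, flow now 3.
Augment Well→M3→P3→Ref: bottleneck 3, flow now 6.
Augment Well→M3→M1→Ref: bottleneck 6, flow now 12.
Augment Well→P5→M1→Ref: bottleneck 5, flow now 17.
No augmenting path remains; maximum flow = 17.
In the residual graph, reachable from Well: {Well, P2, M3, P5, P3, M1}.
Min-cut edges: P3→Ref (6), M1→Ref (11); capacity 6 + 11 = 17.
Cut capacity 22 exceeds the max flow 17, so it is not minimum.

No — its capacity is 22, but the minimum cut has capacity 17.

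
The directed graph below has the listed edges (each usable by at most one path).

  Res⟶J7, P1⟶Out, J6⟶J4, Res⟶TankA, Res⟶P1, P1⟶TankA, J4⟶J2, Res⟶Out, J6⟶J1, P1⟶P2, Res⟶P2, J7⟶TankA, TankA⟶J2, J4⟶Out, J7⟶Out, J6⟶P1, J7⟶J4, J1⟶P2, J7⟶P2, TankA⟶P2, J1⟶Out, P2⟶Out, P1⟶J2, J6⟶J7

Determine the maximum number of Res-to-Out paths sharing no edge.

Assign every edge capacity 1; by Menger, the answer equals the max flow.
Path Res→Out (+1); total 1.
Path Res→P1→Out (+1); total 2.
Path Res→J7→Out (+1); total 3.
Path Res→P2→Out (+1); total 4.
No residual Res→Out path; max flow = 4.
Certifying cut of size 4: {P2→Out, Res→J7, Res→Out, Res→P1}.

4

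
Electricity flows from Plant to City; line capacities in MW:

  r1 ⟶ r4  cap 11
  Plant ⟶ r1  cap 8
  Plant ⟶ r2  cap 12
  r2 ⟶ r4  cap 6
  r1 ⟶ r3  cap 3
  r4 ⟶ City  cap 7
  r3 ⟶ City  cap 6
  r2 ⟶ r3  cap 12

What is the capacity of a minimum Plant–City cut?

13

Augment Plant→r1→r3→City: bottleneck 3, flow now 3.
Augment Plant→r1→r4→City: bottleneck 5, flow now 8.
Augment Plant→r2→r3→City: bottleneck 3, flow now 11.
Augment Plant→r2→r4→City: bottleneck 2, flow now 13.
No augmenting path remains; maximum flow = 13.
By max-flow min-cut, the minimum cut capacity equals the max flow.
In the residual graph, reachable from Plant: {Plant, r1, r2, r3, r4}.
Min-cut edges: r3→City (6), r4→City (7); capacity 6 + 7 = 13.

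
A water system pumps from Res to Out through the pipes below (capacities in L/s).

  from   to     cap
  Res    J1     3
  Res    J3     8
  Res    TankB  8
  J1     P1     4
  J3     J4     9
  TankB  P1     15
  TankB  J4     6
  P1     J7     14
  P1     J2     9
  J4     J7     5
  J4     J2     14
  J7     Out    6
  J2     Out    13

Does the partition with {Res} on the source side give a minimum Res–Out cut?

Given cut capacity: 3 + 8 + 8 = 19.
Augment Res→J1→P1→J7→Out: bottleneck 3, flow now 3.
Augment Res→J3→J4→J7→Out: bottleneck 3, flow now 6.
Augment Res→J3→J4→J2→Out: bottleneck 5, flow now 11.
Augment Res→TankB→P1→J2→Out: bottleneck 8, flow now 19.
No augmenting path remains; maximum flow = 19.
Cut capacity 19 equals the max flow, so it is a minimum cut.

Yes — it is a minimum cut (capacity 19).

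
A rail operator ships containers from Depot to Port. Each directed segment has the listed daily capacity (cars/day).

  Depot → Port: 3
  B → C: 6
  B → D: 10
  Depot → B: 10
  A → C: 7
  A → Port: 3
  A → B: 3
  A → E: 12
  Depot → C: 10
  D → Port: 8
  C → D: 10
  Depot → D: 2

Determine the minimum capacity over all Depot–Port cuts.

11

Augment Depot→Port: bottleneck 3, flow now 3.
Augment Depot→D→Port: bottleneck 2, flow now 5.
Augment Depot→B→D→Port: bottleneck 6, flow now 11.
No augmenting path remains; maximum flow = 11.
By max-flow min-cut, the minimum cut capacity equals the max flow.
In the residual graph, reachable from Depot: {Depot, B, C, D}.
Min-cut edges: Depot→Port (3), D→Port (8); capacity 3 + 8 = 11.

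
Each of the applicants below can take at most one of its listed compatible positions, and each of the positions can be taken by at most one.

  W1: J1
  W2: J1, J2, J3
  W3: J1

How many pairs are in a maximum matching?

Unit-capacity flow: source→left, listed edges, right→sink; max matching = max flow.
Augmenting path W1→J1 (+1); matched 1.
Augmenting path W2→J2 (+1); matched 2.
No augmenting path remains; maximum matching = 2.
König certificate: {W2, J1} is a vertex cover of size 2 (every listed pair touches it), so no matching can be larger.

2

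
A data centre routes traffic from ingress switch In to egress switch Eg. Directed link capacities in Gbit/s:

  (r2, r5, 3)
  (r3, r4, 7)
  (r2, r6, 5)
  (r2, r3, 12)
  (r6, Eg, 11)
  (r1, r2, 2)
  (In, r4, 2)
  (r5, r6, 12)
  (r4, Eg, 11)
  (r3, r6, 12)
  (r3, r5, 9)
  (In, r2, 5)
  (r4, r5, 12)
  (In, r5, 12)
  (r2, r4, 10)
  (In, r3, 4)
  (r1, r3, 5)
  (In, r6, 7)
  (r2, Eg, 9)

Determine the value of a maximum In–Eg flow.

Augment In→r2→Eg: bottleneck 5, flow now 5.
Augment In→r4→Eg: bottleneck 2, flow now 7.
Augment In→r6→Eg: bottleneck 7, flow now 14.
Augment In→r3→r4→Eg: bottleneck 4, flow now 18.
Augment In→r5→r6→Eg: bottleneck 4, flow now 22.
No augmenting path remains; maximum flow = 22.
In the residual graph, reachable from In: {In, r5, r6}.
Min-cut edges: In→r2 (5), In→r3 (4), In→r4 (2), r6→Eg (11); capacity 5 + 4 + 2 + 11 = 22.
This cut is saturated, so no flow can exceed 22.

22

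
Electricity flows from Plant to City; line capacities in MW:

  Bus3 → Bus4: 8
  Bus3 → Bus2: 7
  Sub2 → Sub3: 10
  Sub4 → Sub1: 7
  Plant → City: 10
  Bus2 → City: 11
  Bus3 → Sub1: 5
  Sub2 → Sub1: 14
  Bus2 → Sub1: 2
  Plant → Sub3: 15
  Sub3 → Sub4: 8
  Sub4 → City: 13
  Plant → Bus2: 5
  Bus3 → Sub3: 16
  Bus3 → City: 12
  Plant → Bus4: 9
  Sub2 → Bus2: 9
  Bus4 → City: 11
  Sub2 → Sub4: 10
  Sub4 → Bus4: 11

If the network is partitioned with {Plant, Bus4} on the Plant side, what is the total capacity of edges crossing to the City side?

41

Edges leaving {Plant, Bus4}: Plant→Sub3 (15), Plant→Bus2 (5), Plant→City (10), Bus4→City (11).
Cut capacity = 15 + 5 + 10 + 11 = 41.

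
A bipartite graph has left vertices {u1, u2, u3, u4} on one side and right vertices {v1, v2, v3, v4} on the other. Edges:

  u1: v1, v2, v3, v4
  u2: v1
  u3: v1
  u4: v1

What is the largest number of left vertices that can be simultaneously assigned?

2

Unit-capacity flow: source→left, listed edges, right→sink; max matching = max flow.
Augmenting path u1→v1 (+1); matched 1.
Augmenting path u2→v1→u1→v2 (+1); matched 2.
No augmenting path remains; maximum matching = 2.
König certificate: {u1, v1} is a vertex cover of size 2 (every listed pair touches it), so no matching can be larger.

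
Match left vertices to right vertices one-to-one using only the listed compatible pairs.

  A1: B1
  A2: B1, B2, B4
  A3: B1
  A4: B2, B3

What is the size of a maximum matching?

Unit-capacity flow: source→left, listed edges, right→sink; max matching = max flow.
Augmenting path A1→B1 (+1); matched 1.
Augmenting path A2→B2 (+1); matched 2.
Augmenting path A4→B3 (+1); matched 3.
No augmenting path remains; maximum matching = 3.
König certificate: {A2, A4, B1} is a vertex cover of size 3 (every listed pair touches it), so no matching can be larger.

3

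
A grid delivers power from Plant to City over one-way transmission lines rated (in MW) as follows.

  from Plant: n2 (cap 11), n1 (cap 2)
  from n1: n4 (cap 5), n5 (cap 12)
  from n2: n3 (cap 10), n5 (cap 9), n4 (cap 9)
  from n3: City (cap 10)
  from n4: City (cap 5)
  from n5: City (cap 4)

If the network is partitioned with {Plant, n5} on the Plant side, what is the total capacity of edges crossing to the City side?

Edges leaving {Plant, n5}: Plant→n1 (2), Plant→n2 (11), n5→City (4).
Cut capacity = 2 + 11 + 4 = 17.

17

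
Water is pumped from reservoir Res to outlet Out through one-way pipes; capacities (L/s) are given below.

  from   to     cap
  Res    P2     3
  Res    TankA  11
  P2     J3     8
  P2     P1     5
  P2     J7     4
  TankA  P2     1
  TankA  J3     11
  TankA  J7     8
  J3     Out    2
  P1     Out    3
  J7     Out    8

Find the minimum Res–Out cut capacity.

Augment Res→P2→J3→Out: bottleneck 2, flow now 2.
Augment Res→P2→P1→Out: bottleneck 1, flow now 3.
Augment Res→TankA→J7→Out: bottleneck 8, flow now 11.
Augment Res→TankA→P2→P1→Out: bottleneck 1, flow now 12.
Augment Res→TankA→J3→P2→P1→Out: bottleneck 1, flow now 13. (uses reverse residual edge)
No augmenting path remains; maximum flow = 13.
By max-flow min-cut, the minimum cut capacity equals the max flow.
In the residual graph, reachable from Res: {Res, P2, TankA, J3, P1, J7}.
Min-cut edges: J3→Out (2), P1→Out (3), J7→Out (8); capacity 2 + 3 + 8 = 13.

13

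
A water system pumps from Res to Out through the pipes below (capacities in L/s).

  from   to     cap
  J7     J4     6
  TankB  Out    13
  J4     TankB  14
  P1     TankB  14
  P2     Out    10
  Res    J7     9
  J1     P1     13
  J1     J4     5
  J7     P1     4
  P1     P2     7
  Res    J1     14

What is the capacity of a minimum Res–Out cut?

20

Augment Res→J1→P1→TankB→Out: bottleneck 13, flow now 13.
Augment Res→J7→P1→P2→Out: bottleneck 4, flow now 17.
Augment Res→J1→J4→TankB→P1→P2→Out: bottleneck 1, flow now 18. (uses reverse residual edge)
Augment Res→J7→J4→TankB→P1→P2→Out: bottleneck 2, flow now 20. (uses reverse residual edge)
No augmenting path remains; maximum flow = 20.
By max-flow min-cut, the minimum cut capacity equals the max flow.
In the residual graph, reachable from Res: {Res, J1, J7, P1, J4, TankB}.
Min-cut edges: P1→P2 (7), TankB→Out (13); capacity 7 + 13 = 20.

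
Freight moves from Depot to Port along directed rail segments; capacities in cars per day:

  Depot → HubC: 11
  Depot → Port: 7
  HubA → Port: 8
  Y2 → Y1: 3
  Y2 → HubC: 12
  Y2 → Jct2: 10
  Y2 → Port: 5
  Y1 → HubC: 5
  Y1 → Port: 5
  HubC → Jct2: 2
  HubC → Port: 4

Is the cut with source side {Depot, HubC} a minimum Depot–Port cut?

Given cut capacity: 7 + 2 + 4 = 13.
Augment Depot→Port: bottleneck 7, flow now 7.
Augment Depot→HubC→Port: bottleneck 4, flow now 11.
No augmenting path remains; maximum flow = 11.
In the residual graph, reachable from Depot: {Depot, HubC, Jct2}.
Min-cut edges: Depot→Port (7), HubC→Port (4); capacity 7 + 4 = 11.
Cut capacity 13 exceeds the max flow 11, so it is not minimum.

No — its capacity is 13, but the minimum cut has capacity 11.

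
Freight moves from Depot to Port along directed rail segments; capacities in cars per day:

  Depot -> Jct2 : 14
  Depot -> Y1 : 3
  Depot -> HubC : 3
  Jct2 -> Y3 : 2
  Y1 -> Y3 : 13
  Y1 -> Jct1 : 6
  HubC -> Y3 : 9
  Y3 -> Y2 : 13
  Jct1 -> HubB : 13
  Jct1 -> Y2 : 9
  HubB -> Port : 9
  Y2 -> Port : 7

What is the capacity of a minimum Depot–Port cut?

Augment Depot→Jct2→Y3→Y2→Port: bottleneck 2, flow now 2.
Augment Depot→Y1→Y3→Y2→Port: bottleneck 3, flow now 5.
Augment Depot→HubC→Y3→Y2→Port: bottleneck 2, flow now 7.
Augment Depot→HubC→Y3→Y1→Jct1→HubB→Port: bottleneck 1, flow now 8. (uses reverse residual edge)
No augmenting path remains; maximum flow = 8.
By max-flow min-cut, the minimum cut capacity equals the max flow.
In the residual graph, reachable from Depot: {Depot, Jct2}.
Min-cut edges: Depot→Y1 (3), Depot→HubC (3), Jct2→Y3 (2); capacity 3 + 3 + 2 = 8.

8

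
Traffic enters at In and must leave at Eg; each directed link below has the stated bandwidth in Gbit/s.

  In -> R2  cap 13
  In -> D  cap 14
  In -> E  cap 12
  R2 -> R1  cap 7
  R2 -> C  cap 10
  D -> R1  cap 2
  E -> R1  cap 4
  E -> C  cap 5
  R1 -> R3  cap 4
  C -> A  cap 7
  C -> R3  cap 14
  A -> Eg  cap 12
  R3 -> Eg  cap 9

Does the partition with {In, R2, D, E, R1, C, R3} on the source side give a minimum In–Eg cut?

Given cut capacity: 7 + 9 = 16.
Augment In→R2→R1→R3→Eg: bottleneck 4, flow now 4.
Augment In→R2→C→A→Eg: bottleneck 7, flow now 11.
Augment In→R2→C→R3→Eg: bottleneck 2, flow now 13.
Augment In→E→C→R3→Eg: bottleneck 3, flow now 16.
No augmenting path remains; maximum flow = 16.
Cut capacity 16 equals the max flow, so it is a minimum cut.

Yes — it is a minimum cut (capacity 16).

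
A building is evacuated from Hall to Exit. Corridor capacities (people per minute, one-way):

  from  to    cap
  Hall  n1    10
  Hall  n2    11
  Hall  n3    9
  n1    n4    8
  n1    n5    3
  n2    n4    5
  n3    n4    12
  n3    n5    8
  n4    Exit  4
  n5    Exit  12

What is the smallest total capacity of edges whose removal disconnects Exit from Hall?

Augment Hall→n1→n4→Exit: bottleneck 4, flow now 4.
Augment Hall→n1→n5→Exit: bottleneck 3, flow now 7.
Augment Hall→n3→n5→Exit: bottleneck 8, flow now 15.
No augmenting path remains; maximum flow = 15.
By max-flow min-cut, the minimum cut capacity equals the max flow.
In the residual graph, reachable from Hall: {Hall, n1, n2, n3, n4}.
Min-cut edges: n1→n5 (3), n3→n5 (8), n4→Exit (4); capacity 3 + 8 + 4 = 15.

15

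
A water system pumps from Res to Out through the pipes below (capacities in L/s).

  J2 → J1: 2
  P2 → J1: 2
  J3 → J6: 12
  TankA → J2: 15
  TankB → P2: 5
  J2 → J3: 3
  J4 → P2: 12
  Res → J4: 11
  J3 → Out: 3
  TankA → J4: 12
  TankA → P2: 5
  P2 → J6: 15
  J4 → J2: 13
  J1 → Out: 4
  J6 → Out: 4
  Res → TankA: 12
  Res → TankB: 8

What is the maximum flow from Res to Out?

Augment Res→TankB→P2→J6→Out: bottleneck 4, flow now 4.
Augment Res→TankB→P2→J1→Out: bottleneck 1, flow now 5.
Augment Res→J4→J2→J1→Out: bottleneck 2, flow now 7.
Augment Res→J4→J2→J3→Out: bottleneck 3, flow now 10.
Augment Res→J4→P2→J1→Out: bottleneck 1, flow now 11.
No augmenting path remains; maximum flow = 11.
In the residual graph, reachable from Res: {Res, TankB, J4, TankA, J2, P2, J6}.
Min-cut edges: J2→J1 (2), J2→J3 (3), P2→J1 (2), J6→Out (4); capacity 2 + 3 + 2 + 4 = 11.
This cut is saturated, so no flow can exceed 11.

11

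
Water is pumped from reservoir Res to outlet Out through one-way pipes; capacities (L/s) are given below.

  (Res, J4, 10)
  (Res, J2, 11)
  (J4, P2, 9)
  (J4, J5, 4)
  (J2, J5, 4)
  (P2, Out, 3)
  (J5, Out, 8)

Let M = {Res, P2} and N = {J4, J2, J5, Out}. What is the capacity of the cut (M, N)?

24

Edges leaving {Res, P2}: Res→J4 (10), Res→J2 (11), P2→Out (3).
Cut capacity = 10 + 11 + 3 = 24.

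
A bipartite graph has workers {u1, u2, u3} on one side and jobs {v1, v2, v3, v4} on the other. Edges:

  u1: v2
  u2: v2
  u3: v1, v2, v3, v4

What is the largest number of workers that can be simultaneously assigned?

Unit-capacity flow: source→left, listed edges, right→sink; max matching = max flow.
Augmenting path u1→v2 (+1); matched 1.
Augmenting path u3→v1 (+1); matched 2.
No augmenting path remains; maximum matching = 2.
König certificate: {u3, v2} is a vertex cover of size 2 (every listed pair touches it), so no matching can be larger.

2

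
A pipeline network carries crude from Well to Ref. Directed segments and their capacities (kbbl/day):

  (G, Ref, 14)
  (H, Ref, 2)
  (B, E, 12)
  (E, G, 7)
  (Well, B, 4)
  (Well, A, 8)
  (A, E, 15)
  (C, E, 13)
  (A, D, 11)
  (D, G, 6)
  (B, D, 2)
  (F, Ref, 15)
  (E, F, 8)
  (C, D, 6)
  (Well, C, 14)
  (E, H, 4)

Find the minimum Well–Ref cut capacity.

23

Augment Well→A→D→G→Ref: bottleneck 6, flow now 6.
Augment Well→A→E→F→Ref: bottleneck 2, flow now 8.
Augment Well→B→E→F→Ref: bottleneck 4, flow now 12.
Augment Well→C→E→F→Ref: bottleneck 2, flow now 14.
Augment Well→C→E→G→Ref: bottleneck 7, flow now 21.
Augment Well→C→E→H→Ref: bottleneck 2, flow now 23.
No augmenting path remains; maximum flow = 23.
By max-flow min-cut, the minimum cut capacity equals the max flow.
In the residual graph, reachable from Well: {Well, A, B, C, D, E, H}.
Min-cut edges: D→G (6), E→F (8), E→G (7), H→Ref (2); capacity 6 + 8 + 7 + 2 = 23.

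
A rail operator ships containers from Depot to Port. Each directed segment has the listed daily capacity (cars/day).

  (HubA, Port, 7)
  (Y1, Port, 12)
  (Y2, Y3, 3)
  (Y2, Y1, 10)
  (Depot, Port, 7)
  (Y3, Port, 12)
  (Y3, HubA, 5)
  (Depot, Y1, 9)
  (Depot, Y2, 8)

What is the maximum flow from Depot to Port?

22

Augment Depot→Port: bottleneck 7, flow now 7.
Augment Depot→Y1→Port: bottleneck 9, flow now 16.
Augment Depot→Y2→Y1→Port: bottleneck 3, flow now 19.
Augment Depot→Y2→Y3→Port: bottleneck 3, flow now 22.
No augmenting path remains; maximum flow = 22.
In the residual graph, reachable from Depot: {Depot, Y2, Y1}.
Min-cut edges: Depot→Port (7), Y2→Y3 (3), Y1→Port (12); capacity 7 + 3 + 12 = 22.
This cut is saturated, so no flow can exceed 22.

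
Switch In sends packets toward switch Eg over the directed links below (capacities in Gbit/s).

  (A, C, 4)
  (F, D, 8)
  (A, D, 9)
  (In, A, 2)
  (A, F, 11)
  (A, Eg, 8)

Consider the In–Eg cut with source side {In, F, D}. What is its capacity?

2

Edges leaving {In, F, D}: In→A (2).
Cut capacity = 2 = 2.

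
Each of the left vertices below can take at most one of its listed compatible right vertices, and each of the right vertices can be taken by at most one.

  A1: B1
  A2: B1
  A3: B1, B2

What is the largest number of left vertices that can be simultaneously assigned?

2

Unit-capacity flow: source→left, listed edges, right→sink; max matching = max flow.
Augmenting path A1→B1 (+1); matched 1.
Augmenting path A3→B2 (+1); matched 2.
No augmenting path remains; maximum matching = 2.
König certificate: {A3, B1} is a vertex cover of size 2 (every listed pair touches it), so no matching can be larger.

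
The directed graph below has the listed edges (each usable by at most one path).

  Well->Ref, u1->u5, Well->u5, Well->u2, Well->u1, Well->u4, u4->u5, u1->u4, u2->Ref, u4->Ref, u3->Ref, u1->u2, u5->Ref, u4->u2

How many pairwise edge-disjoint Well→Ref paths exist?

4

Assign every edge capacity 1; by Menger, the answer equals the max flow.
Path Well→Ref (+1); total 1.
Path Well→u2→Ref (+1); total 2.
Path Well→u4→Ref (+1); total 3.
Path Well→u5→Ref (+1); total 4.
No residual Well→Ref path; max flow = 4.
Certifying cut of size 4: {Well→Ref, u2→Ref, u4→Ref, u5→Ref}.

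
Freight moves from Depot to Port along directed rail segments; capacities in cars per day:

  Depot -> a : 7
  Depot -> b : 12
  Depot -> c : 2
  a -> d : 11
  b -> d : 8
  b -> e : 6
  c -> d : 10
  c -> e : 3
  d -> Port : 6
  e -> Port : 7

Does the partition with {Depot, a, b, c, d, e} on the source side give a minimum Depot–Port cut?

Yes — it is a minimum cut (capacity 13).

Given cut capacity: 6 + 7 = 13.
Augment Depot→a→d→Port: bottleneck 6, flow now 6.
Augment Depot→b→e→Port: bottleneck 6, flow now 12.
Augment Depot→c→e→Port: bottleneck 1, flow now 13.
No augmenting path remains; maximum flow = 13.
Cut capacity 13 equals the max flow, so it is a minimum cut.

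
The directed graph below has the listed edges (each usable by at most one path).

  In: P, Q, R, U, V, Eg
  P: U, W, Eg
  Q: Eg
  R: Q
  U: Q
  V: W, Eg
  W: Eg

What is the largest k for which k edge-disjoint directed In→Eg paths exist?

4

Assign every edge capacity 1; by Menger, the answer equals the max flow.
Path In→Eg (+1); total 1.
Path In→P→Eg (+1); total 2.
Path In→Q→Eg (+1); total 3.
Path In→V→Eg (+1); total 4.
No residual In→Eg path; max flow = 4.
Certifying cut of size 4: {In→Eg, In→P, In→V, Q→Eg}.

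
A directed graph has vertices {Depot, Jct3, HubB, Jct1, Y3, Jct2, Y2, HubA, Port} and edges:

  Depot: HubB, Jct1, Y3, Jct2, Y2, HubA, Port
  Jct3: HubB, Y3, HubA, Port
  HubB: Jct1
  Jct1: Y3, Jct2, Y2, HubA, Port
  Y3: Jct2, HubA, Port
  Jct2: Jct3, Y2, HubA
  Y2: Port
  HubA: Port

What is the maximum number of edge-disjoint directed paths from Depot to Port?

Assign every edge capacity 1; by Menger, the answer equals the max flow.
Path Depot→Port (+1); total 1.
Path Depot→Jct1→Port (+1); total 2.
Path Depot→Y3→Port (+1); total 3.
Path Depot→Y2→Port (+1); total 4.
Path Depot→HubA→Port (+1); total 5.
Path Depot→Jct2→Jct3→Port (+1); total 6.
No residual Depot→Port path; max flow = 6.
Certifying cut of size 6: {Depot→Port, HubA→Port, Jct1→Port, Jct2→Jct3, Y2→Port, Y3→Port}.

6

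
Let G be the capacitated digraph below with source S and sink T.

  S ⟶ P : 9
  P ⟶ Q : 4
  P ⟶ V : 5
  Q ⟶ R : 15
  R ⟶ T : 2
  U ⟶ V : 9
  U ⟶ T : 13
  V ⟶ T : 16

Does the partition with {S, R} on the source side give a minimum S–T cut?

Given cut capacity: 9 + 2 = 11.
Augment S→P→V→T: bottleneck 5, flow now 5.
Augment S→P→Q→R→T: bottleneck 2, flow now 7.
No augmenting path remains; maximum flow = 7.
In the residual graph, reachable from S: {S, P, Q, R}.
Min-cut edges: P→V (5), R→T (2); capacity 5 + 2 = 7.
Cut capacity 11 exceeds the max flow 7, so it is not minimum.

No — its capacity is 11, but the minimum cut has capacity 7.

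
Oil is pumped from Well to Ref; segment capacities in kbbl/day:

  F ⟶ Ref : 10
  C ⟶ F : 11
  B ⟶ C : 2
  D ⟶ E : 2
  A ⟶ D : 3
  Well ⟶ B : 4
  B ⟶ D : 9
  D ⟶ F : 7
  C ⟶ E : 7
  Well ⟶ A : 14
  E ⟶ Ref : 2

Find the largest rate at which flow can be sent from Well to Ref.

7

Augment Well→A→D→E→Ref: bottleneck 2, flow now 2.
Augment Well→A→D→F→Ref: bottleneck 1, flow now 3.
Augment Well→B→C→F→Ref: bottleneck 2, flow now 5.
Augment Well→B→D→F→Ref: bottleneck 2, flow now 7.
No augmenting path remains; maximum flow = 7.
In the residual graph, reachable from Well: {Well, A}.
Min-cut edges: Well→B (4), A→D (3); capacity 4 + 3 = 7.
This cut is saturated, so no flow can exceed 7.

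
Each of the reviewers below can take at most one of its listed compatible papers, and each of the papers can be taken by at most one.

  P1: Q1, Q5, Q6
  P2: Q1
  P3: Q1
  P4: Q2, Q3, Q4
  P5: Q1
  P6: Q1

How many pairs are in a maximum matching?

Unit-capacity flow: source→left, listed edges, right→sink; max matching = max flow.
Augmenting path P1→Q1 (+1); matched 1.
Augmenting path P4→Q2 (+1); matched 2.
Augmenting path P2→Q1→P1→Q5 (+1); matched 3.
No augmenting path remains; maximum matching = 3.
König certificate: {P1, P4, Q1} is a vertex cover of size 3 (every listed pair touches it), so no matching can be larger.

3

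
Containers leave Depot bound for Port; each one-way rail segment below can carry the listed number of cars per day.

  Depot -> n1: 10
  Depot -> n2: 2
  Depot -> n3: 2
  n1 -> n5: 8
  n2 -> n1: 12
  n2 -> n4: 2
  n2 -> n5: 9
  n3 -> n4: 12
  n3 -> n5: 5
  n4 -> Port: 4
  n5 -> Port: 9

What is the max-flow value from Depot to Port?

12

Augment Depot→n1→n5→Port: bottleneck 8, flow now 8.
Augment Depot→n2→n4→Port: bottleneck 2, flow now 10.
Augment Depot→n3→n4→Port: bottleneck 2, flow now 12.
No augmenting path remains; maximum flow = 12.
In the residual graph, reachable from Depot: {Depot, n1}.
Min-cut edges: Depot→n2 (2), Depot→n3 (2), n1→n5 (8); capacity 2 + 2 + 8 = 12.
This cut is saturated, so no flow can exceed 12.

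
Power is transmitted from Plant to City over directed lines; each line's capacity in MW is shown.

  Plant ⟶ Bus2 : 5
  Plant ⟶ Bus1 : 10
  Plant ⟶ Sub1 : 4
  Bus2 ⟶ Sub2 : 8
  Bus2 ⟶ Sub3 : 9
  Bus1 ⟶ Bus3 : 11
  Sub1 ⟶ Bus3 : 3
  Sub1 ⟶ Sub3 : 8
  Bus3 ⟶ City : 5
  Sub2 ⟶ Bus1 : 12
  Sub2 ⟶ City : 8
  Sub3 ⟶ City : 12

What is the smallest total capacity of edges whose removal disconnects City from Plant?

14

Augment Plant→Bus2→Sub2→City: bottleneck 5, flow now 5.
Augment Plant→Bus1→Bus3→City: bottleneck 5, flow now 10.
Augment Plant→Sub1→Sub3→City: bottleneck 4, flow now 14.
No augmenting path remains; maximum flow = 14.
By max-flow min-cut, the minimum cut capacity equals the max flow.
In the residual graph, reachable from Plant: {Plant, Bus1, Bus3}.
Min-cut edges: Plant→Bus2 (5), Plant→Sub1 (4), Bus3→City (5); capacity 5 + 4 + 5 = 14.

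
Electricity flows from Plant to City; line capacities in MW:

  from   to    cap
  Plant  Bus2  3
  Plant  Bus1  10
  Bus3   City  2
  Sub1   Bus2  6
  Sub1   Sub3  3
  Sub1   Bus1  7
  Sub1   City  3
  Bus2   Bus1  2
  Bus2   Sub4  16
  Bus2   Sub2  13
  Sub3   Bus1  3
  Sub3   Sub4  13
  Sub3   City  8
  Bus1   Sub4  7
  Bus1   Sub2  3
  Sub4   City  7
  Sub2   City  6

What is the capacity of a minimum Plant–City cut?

Augment Plant→Bus2→Sub4→City: bottleneck 3, flow now 3.
Augment Plant→Bus1→Sub4→City: bottleneck 4, flow now 7.
Augment Plant→Bus1→Sub2→City: bottleneck 3, flow now 10.
Augment Plant→Bus1→Sub4→Bus2→Sub2→City: bottleneck 3, flow now 13. (uses reverse residual edge)
No augmenting path remains; maximum flow = 13.
By max-flow min-cut, the minimum cut capacity equals the max flow.
In the residual graph, reachable from Plant: {Plant}.
Min-cut edges: Plant→Bus2 (3), Plant→Bus1 (10); capacity 3 + 10 = 13.

13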